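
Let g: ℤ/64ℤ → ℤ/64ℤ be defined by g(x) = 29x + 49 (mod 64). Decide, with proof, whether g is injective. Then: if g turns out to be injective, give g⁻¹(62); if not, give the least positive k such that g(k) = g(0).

49

If g(u) = g(v), then 29u ≡ 29v (mod 64). Because gcd(29, 64) = 1, we may cancel 29 to get u ≡ v (mod 64).
So g is injective.
We now compute 29⁻¹ mod 64 explicitly. Euclid's algorithm: 64 = 2·29 + 6, 29 = 4·6 + 5, 6 = 1·5 + 1; back-substituting gives 1 = 53·29 − 24·64, so 29⁻¹ ≡ 53 (mod 64).
Since g is injective, we compute g⁻¹(62): solve 29x + 49 ≡ 62 (mod 64), i.e. 29x ≡ 13 (mod 64).
Multiplying by 29⁻¹ = 53 gives x ≡ 53·13 = 689 = 10·64 + 49 ≡ 49 (mod 64).
Check: g(49) = 29·49 + 49 = 1470 = 22·64 + 62 ≡ 62 (mod 64).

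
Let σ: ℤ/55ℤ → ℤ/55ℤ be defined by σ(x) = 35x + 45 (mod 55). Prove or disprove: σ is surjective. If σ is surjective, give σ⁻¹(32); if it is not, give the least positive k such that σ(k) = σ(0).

Since gcd(35, 55) = 5, we have 35x ≡ 0 (mod 5) for all x, so σ(x) ≡ 0 (mod 5).
But 1 ≢ 0 (mod 5), so 1 ∈ ℤ/55ℤ has no preimage. Thus σ is not surjective.
Since σ is not surjective, we find the least positive k with σ(k) = σ(0): this means 35k ≡ 0 (mod 55), i.e. 55 ∣ 35k. Since gcd(35, 55) = 5, dividing through by 5 this holds exactly when 11 ∣ 7k, and as gcd(7, 11) = 1, exactly when 11 ∣ k.
The smallest positive such k is 11.

11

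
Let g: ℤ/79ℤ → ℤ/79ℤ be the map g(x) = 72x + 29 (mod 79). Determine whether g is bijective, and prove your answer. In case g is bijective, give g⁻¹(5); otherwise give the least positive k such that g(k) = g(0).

26

Recall: injectivity means: for all s, t in the domain, g(s) = g(t) implies s = t.
Suppose g(s) = g(t) in ℤ/79ℤ. Then 72s + 29 ≡ 72t + 29 (mod 79), so 72(s − t) ≡ 0 (mod 79).
Since gcd(72, 79) = 1, 72 is invertible modulo 79, therefore s − t ≡ 0 (mod 79), i.e. s = t.
We now compute 72⁻¹ mod 79 explicitly. Euclid's algorithm: 79 = 1·72 + 7, 72 = 10·7 + 2, 7 = 3·2 + 1; back-substituting gives 1 = 45·72 − 41·79, so 72⁻¹ ≡ 45 (mod 79).
For any y ∈ ℤ/79ℤ, x = 45(y − 29) mod 79 satisfies g(x) = 72·45(y − 29) + 29 ≡ y (since 72·45 ≡ 1 mod 79). So every y has a preimage.
Thus g is bijective.
Since g is bijective, we find g⁻¹(5): we need 72x ≡ 5 − 29 ≡ 55 (mod 79). Using 72⁻¹ = 45: x ≡ 45·55 = 2475 = 31·79 + 26, so x = 26.
Check: g(26) = 72·26 + 29 = 1901 = 24·79 + 5 ≡ 5 (mod 79).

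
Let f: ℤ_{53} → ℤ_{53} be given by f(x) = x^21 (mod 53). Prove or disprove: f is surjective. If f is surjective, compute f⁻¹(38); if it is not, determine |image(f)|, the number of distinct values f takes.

Since 53 is prime, the nonzero elements of ℤ_{53} form a cyclic group of order 52.
As gcd(21, 52) = 1, raising to the 21st power is a bijection on this group: if s^21 ≡ t^21 then (st^{−1})^21 = 1, and the only element of order dividing gcd(21, 52) = 1 is 1, so s = t.
With f(0) = 0 this makes f injective on all of ℤ_{53}, hence bijective (finite equal-size domain and codomain). In particular f is surjective.
Since f is surjective, we find the preimage of 38. The inverse of x ↦ x^21 on (ℤ_{53})^× is x ↦ x^5, because 21·5 = 105 = 2·52 + 1 ≡ 1 (mod 52) and x^{52} = 1 for x ≠ 0 (Fermat). So f⁻¹(38) = 38^5 mod 53.
Repeated squaring mod 53: 38^1 ≡ 38, 38^2 ≡ 38² = 1444 ≡ 13, 38^4 ≡ 13² = 169 ≡ 10. Since 5 = 4 + 1, 38^5 ≡ 10·38: 10·38 = 380 ≡ 9. So 38^5 ≡ 9 (mod 53).
Hence f⁻¹(38) = 9.

9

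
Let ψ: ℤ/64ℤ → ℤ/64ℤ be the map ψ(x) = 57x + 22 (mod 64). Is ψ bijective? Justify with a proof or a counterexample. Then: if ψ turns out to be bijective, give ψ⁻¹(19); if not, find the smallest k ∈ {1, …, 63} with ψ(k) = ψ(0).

37

If ψ(x_1) = ψ(x_2), then 57x_1 ≡ 57x_2 (mod 64). Because gcd(57, 64) = 1, we may cancel 57 to get x_1 ≡ x_2 (mod 64).
We now compute 57⁻¹ mod 64 explicitly. Euclid's algorithm: 64 = 1·57 + 7, 57 = 8·7 + 1; back-substituting gives 1 = 9·57 − 8·64, so 57⁻¹ ≡ 9 (mod 64).
Then y ↦ 9(y − 22) is a two-sided inverse to ψ, so every y ∈ ℤ/64ℤ has a preimage.
So ψ is bijective.
Since ψ is bijective, we find ψ⁻¹(19): we need 57x ≡ 19 − 22 ≡ 61 (mod 64). Using 57⁻¹ = 9: x ≡ 9·61 = 549 = 8·64 + 37, so x = 37.
Check: ψ(37) = 57·37 + 22 = 2131 = 33·64 + 19 ≡ 19 (mod 64).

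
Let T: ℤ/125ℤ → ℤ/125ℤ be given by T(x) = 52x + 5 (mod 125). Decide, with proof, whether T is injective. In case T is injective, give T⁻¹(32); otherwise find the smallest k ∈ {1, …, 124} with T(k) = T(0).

If T(s) = T(t), then 52s ≡ 52t (mod 125). Because gcd(52, 125) = 1, we may cancel 52 to get s ≡ t (mod 125).
Thus T is injective.
We now compute 52⁻¹ mod 125 explicitly. Euclid's algorithm: 125 = 2·52 + 21, 52 = 2·21 + 10, 21 = 2·10 + 1; back-substituting gives 1 = 113·52 − 47·125, so 52⁻¹ ≡ 113 (mod 125).
Since T is injective, we find T⁻¹(32): we need 52x ≡ 32 − 5 ≡ 27 (mod 125). Using 52⁻¹ = 113: x ≡ 113·27 = 3051 = 24·125 + 51, so x = 51.
Check: T(51) = 52·51 + 5 = 2657 = 21·125 + 32 ≡ 32 (mod 125).

51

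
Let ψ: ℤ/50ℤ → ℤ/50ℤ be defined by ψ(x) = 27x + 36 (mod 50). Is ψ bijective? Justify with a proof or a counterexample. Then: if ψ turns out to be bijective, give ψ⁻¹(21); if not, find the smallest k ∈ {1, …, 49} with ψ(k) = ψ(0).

5

Suppose ψ(s) = ψ(t) in ℤ/50ℤ. Then 27s + 36 ≡ 27t + 36 (mod 50), so 27(s − t) ≡ 0 (mod 50).
Since gcd(27, 50) = 1, 27 is invertible modulo 50, so s − t ≡ 0 (mod 50), i.e. s = t.
We now compute 27⁻¹ mod 50 explicitly. Euclid's algorithm: 50 = 1·27 + 23, 27 = 1·23 + 4, 23 = 5·4 + 3, 4 = 1·3 + 1; back-substituting gives 1 = 13·27 − 7·50, so 27⁻¹ ≡ 13 (mod 50).
For any y ∈ ℤ/50ℤ, x = 13(y − 36) mod 50 satisfies ψ(x) = 27·13(y − 36) + 36 ≡ y (since 27·13 ≡ 1 mod 50). So every y has a preimage.
Hence ψ is bijective.
Since ψ is bijective, we compute ψ⁻¹(21): solve 27x + 36 ≡ 21 (mod 50), i.e. 27x ≡ 35 (mod 50).
Multiplying by 27⁻¹ = 13 gives x ≡ 13·35 = 455 = 9·50 + 5 ≡ 5 (mod 50).
Check: ψ(5) = 27·5 + 36 = 171 = 3·50 + 21 ≡ 21 (mod 50).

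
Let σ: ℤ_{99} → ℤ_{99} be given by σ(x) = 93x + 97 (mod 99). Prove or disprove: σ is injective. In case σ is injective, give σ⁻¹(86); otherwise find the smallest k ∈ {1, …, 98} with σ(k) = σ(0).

We have gcd(93, 99) = 3 > 1. Taking s = 0 and t = 33: σ(0) = 97 and σ(33) = 93·33 + 97 = 3166 ≡ 97 (mod 99).
So σ(0) = σ(33) while 0 ≠ 33, hence σ is not injective.
Since σ is not injective, we find the least positive k with σ(k) = σ(0): this means 93k ≡ 0 (mod 99), i.e. 99 ∣ 93k. Since gcd(93, 99) = 3, dividing through by 3 this holds exactly when 33 ∣ 31k, and as gcd(31, 33) = 1, exactly when 33 ∣ k.
The smallest positive such k is 33.

33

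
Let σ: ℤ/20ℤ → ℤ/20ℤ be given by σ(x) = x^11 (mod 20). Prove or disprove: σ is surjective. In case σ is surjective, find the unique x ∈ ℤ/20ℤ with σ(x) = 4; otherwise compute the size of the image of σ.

15

σ(0) = 0^11 = 0.
σ(10): Repeated squaring mod 20: 10^1 ≡ 10, 10^2 ≡ 10² = 100 ≡ 0, 10^4 ≡ 0² = 0, 10^8 ≡ 0² = 0. Since 11 = 8 + 2 + 1, 10^11 ≡ 0·0·10: 0·0 = 0, then 0·10 = 0. So 10^11 ≡ 0 (mod 20).
So σ(0) = σ(10) = 0 while 0 ≠ 10, hence σ is not injective.
A non-injective map from the 20-element set ℤ/20ℤ to itself takes at most 19 distinct values, so it cannot be surjective. Therefore σ is not surjective.
Since σ is not surjective, we determine |image(σ)|. Computing x^11 mod 20 for each x (by repeated squaring, reducing mod 20 at every step), the values σ(0), σ(1), …, σ(19) are: 0, 1, 8, 7, 4, 5, 16, 3, 12, 9, 0, 11, 8, 17, 4, 15, 16, 13, 12, 19.
The distinct values are {0, 1, 3, 4, 5, 7, 8, 9, 11, 12, 13, 15, 16, 17, 19}; there are 15 of them.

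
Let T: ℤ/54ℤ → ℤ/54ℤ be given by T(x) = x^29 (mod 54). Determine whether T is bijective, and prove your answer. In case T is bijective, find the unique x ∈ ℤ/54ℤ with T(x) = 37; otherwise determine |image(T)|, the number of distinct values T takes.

38

T(0) = 0^29 = 0.
T(6): Repeated squaring mod 54: 6^1 ≡ 6, 6^2 ≡ 6² = 36, 6^4 ≡ 36² = 1296 ≡ 0, 6^8 ≡ 0² = 0, 6^16 ≡ 0² = 0. Since 29 = 16 + 8 + 4 + 1, 6^29 ≡ 0·0·0·6: 0·0 = 0, then 0·0 = 0, then 0·6 = 0. So 6^29 ≡ 0 (mod 54).
So T(0) = T(6) = 0 while 0 ≠ 6, thus T is not injective, hence not bijective.
Since T is not bijective, we determine |image(T)|. Computing x^29 mod 54 for each x (by repeated squaring, reducing mod 54 at every step), the values T(0), T(1), …, T(53) are: 0, 1, 50, 27, 16, 29, 0, 49, 44, 27, 46, 41, 0, 7, 20, 27, 40, 35, 0, 37, 32, 27, 52, 11, 0, 31, 26, 27, 28, 23, 0, 43, 2, 27, 22, 17, 0, 19, 14, 27, 34, 47, 0, 13, 8, 27, 10, 5, 0, 25, 38, 27, 4, 53.
The distinct values are {0, 1, 2, 4, 5, 7, 8, 10, 11, 13, 14, 16, 17, 19, 20, 22, 23, 25, 26, 27, 28, 29, 31, 32, 34, 35, 37, 38, 40, 41, 43, 44, 46, 47, 49, 50, 52, 53}; there are 38 of them.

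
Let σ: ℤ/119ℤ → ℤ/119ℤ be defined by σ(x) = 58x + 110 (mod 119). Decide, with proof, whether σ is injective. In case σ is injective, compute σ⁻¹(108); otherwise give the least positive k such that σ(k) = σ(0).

41

If σ(u) = σ(v), then 58u ≡ 58v (mod 119). Because gcd(58, 119) = 1, we may cancel 58 to get u ≡ v (mod 119).
Hence σ is injective.
We now compute 58⁻¹ mod 119 explicitly. Euclid's algorithm: 119 = 2·58 + 3, 58 = 19·3 + 1; back-substituting gives 1 = 39·58 − 19·119, so 58⁻¹ ≡ 39 (mod 119).
Since σ is injective, we compute σ⁻¹(108): solve 58x + 110 ≡ 108 (mod 119), i.e. 58x ≡ 117 (mod 119).
Multiplying by 58⁻¹ = 39 gives x ≡ 39·117 = 4563 = 38·119 + 41 ≡ 41 (mod 119).
Check: σ(41) = 58·41 + 110 = 2488 = 20·119 + 108 ≡ 108 (mod 119).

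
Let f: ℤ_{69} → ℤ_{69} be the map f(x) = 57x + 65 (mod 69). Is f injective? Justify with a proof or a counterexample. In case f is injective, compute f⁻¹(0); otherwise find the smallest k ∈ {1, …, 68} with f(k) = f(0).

23

Recall: f is injective when f(s) = f(t) forces s = t.
We have gcd(57, 69) = 3 > 1. Taking s = 0 and t = 23: f(0) = 65 and f(23) = 57·23 + 65 = 1376 ≡ 65 (mod 69).
So f(0) = f(23) while 0 ≠ 23, thus f is not injective.
Since f is not injective, we find the least positive k with f(k) = f(0): this means 57k ≡ 0 (mod 69), i.e. 69 ∣ 57k. Since gcd(57, 69) = 3, dividing through by 3 this holds exactly when 23 ∣ 19k, and as gcd(19, 23) = 1, exactly when 23 ∣ k.
The smallest positive such k is 23.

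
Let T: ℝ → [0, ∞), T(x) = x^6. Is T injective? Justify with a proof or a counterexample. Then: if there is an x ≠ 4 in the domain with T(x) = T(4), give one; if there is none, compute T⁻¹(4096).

T(4) = 4096 = (−4)^6 = T(−4) (since 6 is even), with 4 ≠ −4. So T is not injective.
For the follow-up, such an x exists: taking x = −4 ∈ ℝ gives T(−4) = 4096 = T(4) with −4 ≠ 4.

-4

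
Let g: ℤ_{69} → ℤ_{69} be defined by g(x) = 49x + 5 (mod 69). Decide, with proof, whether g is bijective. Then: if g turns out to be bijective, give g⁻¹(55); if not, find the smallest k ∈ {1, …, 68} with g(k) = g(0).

32

Recall that g is injective if g(a) = g(b) implies a = b.
If g(a) = g(b), then 49a ≡ 49b (mod 69). Because gcd(49, 69) = 1, we may cancel 49 to get a ≡ b (mod 69).
We now compute 49⁻¹ mod 69 explicitly. Euclid's algorithm: 69 = 1·49 + 20, 49 = 2·20 + 9, 20 = 2·9 + 2, 9 = 4·2 + 1; back-substituting gives 1 = 31·49 − 22·69, so 49⁻¹ ≡ 31 (mod 69).
For any y ∈ ℤ_{69}, x = 31(y − 5) mod 69 satisfies g(x) = 49·31(y − 5) + 5 ≡ y (since 49·31 ≡ 1 mod 69). So every y has a preimage.
Hence g is bijective.
Since g is bijective, we compute g⁻¹(55): solve 49x + 5 ≡ 55 (mod 69), i.e. 49x ≡ 50 (mod 69).
Multiplying by 49⁻¹ = 31 gives x ≡ 31·50 = 1550 = 22·69 + 32 ≡ 32 (mod 69).
Check: g(32) = 49·32 + 5 = 1573 = 22·69 + 55 ≡ 55 (mod 69).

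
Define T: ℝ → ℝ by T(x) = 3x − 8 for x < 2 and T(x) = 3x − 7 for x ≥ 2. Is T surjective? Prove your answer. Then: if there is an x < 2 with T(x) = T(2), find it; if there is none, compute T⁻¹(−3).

Both pieces are strictly increasing (slopes 3 and 3), so each is injective on its own interval.
The left piece maps (−∞, 2) onto (−∞, −2); the right piece maps [2, ∞) onto [−1, ∞).
The union (−∞, −2) ∪ [−1, ∞) omits the interval between −2 and −1; in particular −2 has no preimage. So T is not surjective.
Because the two images are disjoint, no x < 2 has T(x) = T(2), so we compute T⁻¹(−3): −3 lies in (−∞, −2), so solve 3x − 8 = −3: x = (−3 + 8)/3 = 5/3.

5/3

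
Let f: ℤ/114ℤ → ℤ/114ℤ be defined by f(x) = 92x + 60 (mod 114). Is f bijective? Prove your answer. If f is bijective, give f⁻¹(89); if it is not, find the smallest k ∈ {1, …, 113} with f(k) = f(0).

We have gcd(92, 114) = 2 > 1. Taking x_1 = 0 and x_2 = 57: f(0) = 60 and f(57) = 92·57 + 60 = 5304 ≡ 60 (mod 114).
So f(0) = f(57) while 0 ≠ 57, hence f is not injective, hence not bijective.
Since f is not bijective, we find the least positive k with f(k) = f(0): this means 92k ≡ 0 (mod 114), i.e. 114 ∣ 92k. Since gcd(92, 114) = 2, dividing through by 2 this holds exactly when 57 ∣ 46k, and as gcd(46, 57) = 1, exactly when 57 ∣ k.
The smallest positive such k is 57.

57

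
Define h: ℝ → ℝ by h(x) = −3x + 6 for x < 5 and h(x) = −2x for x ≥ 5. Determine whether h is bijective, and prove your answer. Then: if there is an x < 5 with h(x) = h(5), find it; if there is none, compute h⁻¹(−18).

9

Both pieces are strictly decreasing (slopes −3 and −2), so each is injective on its own interval.
The left piece maps (−∞, 5) onto (−9, ∞); the right piece maps [5, ∞) onto (−∞, −10].
The images leave a gap (−9 has no preimage), so h is not surjective, hence not bijective.
Because the two images are disjoint, no x < 5 has h(x) = h(5), so we compute h⁻¹(−18): −18 lies in (−∞, −10], so solve −2x = −18: x = (−18 − 0)/(−2) = 9.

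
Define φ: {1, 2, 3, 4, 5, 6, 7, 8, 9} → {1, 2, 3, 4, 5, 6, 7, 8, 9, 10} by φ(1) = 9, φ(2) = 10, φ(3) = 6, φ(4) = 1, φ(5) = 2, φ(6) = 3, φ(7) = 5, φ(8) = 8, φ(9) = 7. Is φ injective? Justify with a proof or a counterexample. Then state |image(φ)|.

The values φ(1), …, φ(9) are 9, 10, 6, 1, 2, 3, 5, 8, 7 — all distinct.
So φ(x_1) = φ(x_2) only when x_1 = x_2, and φ is injective.
The image of φ is {1, 2, 3, 5, 6, 7, 8, 9, 10}, which has 9 elements.

9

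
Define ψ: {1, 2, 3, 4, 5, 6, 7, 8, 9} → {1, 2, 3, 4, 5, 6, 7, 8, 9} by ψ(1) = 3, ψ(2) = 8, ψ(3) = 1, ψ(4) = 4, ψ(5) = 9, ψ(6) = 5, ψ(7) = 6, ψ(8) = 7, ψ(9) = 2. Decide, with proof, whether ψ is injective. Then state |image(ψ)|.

9

The values ψ(1), …, ψ(9) are 3, 8, 1, 4, 9, 5, 6, 7, 2 — all distinct.
So ψ(u) = ψ(v) only when u = v, and ψ is injective.
The image of ψ is {1, 2, 3, 4, 5, 6, 7, 8, 9}, which has 9 elements.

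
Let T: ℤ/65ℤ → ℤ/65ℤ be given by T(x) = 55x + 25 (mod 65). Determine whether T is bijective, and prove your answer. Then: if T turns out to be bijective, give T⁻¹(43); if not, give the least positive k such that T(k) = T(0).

13

Recall: T is injective when T(a) = T(b) forces a = b.
We have gcd(55, 65) = 5 > 1. Taking a = 0 and b = 13: T(0) = 25 and T(13) = 55·13 + 25 = 740 ≡ 25 (mod 65).
So T(0) = T(13) while 0 ≠ 13, hence T is not injective, hence not bijective.
Since T is not bijective, we find the least positive k with T(k) = T(0): this means 55k ≡ 0 (mod 65), i.e. 65 ∣ 55k. Since gcd(55, 65) = 5, dividing through by 5 this holds exactly when 13 ∣ 11k, and as gcd(11, 13) = 1, exactly when 13 ∣ k.
The smallest positive such k is 13.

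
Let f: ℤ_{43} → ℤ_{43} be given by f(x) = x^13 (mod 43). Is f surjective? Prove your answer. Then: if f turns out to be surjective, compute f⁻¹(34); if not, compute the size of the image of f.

28

Since 43 is prime, the nonzero elements of ℤ_{43} form a cyclic group of order 42.
As gcd(13, 42) = 1, raising to the 13th power is a bijection on this group: if x_1^13 ≡ x_2^13 then (x_1x_2^{−1})^13 = 1, and the only element of order dividing gcd(13, 42) = 1 is 1, so x_1 = x_2.
With f(0) = 0 this makes f injective on all of ℤ_{43}, hence bijective (finite equal-size domain and codomain). In particular f is surjective.
Since f is surjective, we find the preimage of 34. The inverse of x ↦ x^13 on (ℤ_{43})^× is x ↦ x^13, because 13·13 = 169 = 4·42 + 1 ≡ 1 (mod 42) and x^{42} = 1 for x ≠ 0 (Fermat). So f⁻¹(34) = 34^13 mod 43.
Repeated squaring mod 43: 34^1 ≡ 34, 34^2 ≡ 34² = 1156 ≡ 38, 34^4 ≡ 38² = 1444 ≡ 25, 34^8 ≡ 25² = 625 ≡ 23. Since 13 = 8 + 4 + 1, 34^13 ≡ 23·25·34: 23·25 = 575 ≡ 16, then 16·34 = 544 ≡ 28. So 34^13 ≡ 28 (mod 43).
Hence f⁻¹(34) = 28.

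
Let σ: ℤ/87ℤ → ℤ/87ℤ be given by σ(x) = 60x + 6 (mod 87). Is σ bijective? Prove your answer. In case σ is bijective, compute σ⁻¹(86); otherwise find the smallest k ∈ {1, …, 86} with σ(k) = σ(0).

By definition, σ is injective when σ(a) = σ(b) forces a = b.
We have gcd(60, 87) = 3 > 1. Taking a = 0 and b = 29: σ(0) = 6 and σ(29) = 60·29 + 6 = 1746 ≡ 6 (mod 87).
So σ(0) = σ(29) while 0 ≠ 29, thus σ is not injective, hence not bijective.
Since σ is not bijective, we find the least positive k with σ(k) = σ(0): this means 60k ≡ 0 (mod 87), i.e. 87 ∣ 60k. Since gcd(60, 87) = 3, dividing through by 3 this holds exactly when 29 ∣ 20k, and as gcd(20, 29) = 1, exactly when 29 ∣ k.
The smallest positive such k is 29.

29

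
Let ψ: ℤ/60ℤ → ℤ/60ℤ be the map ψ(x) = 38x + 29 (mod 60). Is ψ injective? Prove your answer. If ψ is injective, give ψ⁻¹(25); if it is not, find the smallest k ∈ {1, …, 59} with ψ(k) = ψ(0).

Recall that injectivity means: for all a, b in the domain, ψ(a) = ψ(b) implies a = b.
We have gcd(38, 60) = 2 > 1. Taking a = 0 and b = 30: ψ(0) = 29 and ψ(30) = 38·30 + 29 = 1169 ≡ 29 (mod 60).
So ψ(0) = ψ(30) while 0 ≠ 30, thus ψ is not injective.
Since ψ is not injective, we find the least positive k with ψ(k) = ψ(0): this means 38k ≡ 0 (mod 60), i.e. 60 ∣ 38k. Since gcd(38, 60) = 2, dividing through by 2 this holds exactly when 30 ∣ 19k, and as gcd(19, 30) = 1, exactly when 30 ∣ k.
The smallest positive such k is 30.

30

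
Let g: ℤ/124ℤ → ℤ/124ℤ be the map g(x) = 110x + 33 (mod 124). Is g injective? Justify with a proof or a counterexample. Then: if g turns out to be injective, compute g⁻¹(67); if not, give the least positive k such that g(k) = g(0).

62

We have gcd(110, 124) = 2 > 1. Taking a = 0 and b = 62: g(0) = 33 and g(62) = 110·62 + 33 = 6853 ≡ 33 (mod 124).
So g(0) = g(62) while 0 ≠ 62, thus g is not injective.
Since g is not injective, we find the least positive k with g(k) = g(0): this means 110k ≡ 0 (mod 124), i.e. 124 ∣ 110k. Since gcd(110, 124) = 2, dividing through by 2 this holds exactly when 62 ∣ 55k, and as gcd(55, 62) = 1, exactly when 62 ∣ k.
The smallest positive such k is 62.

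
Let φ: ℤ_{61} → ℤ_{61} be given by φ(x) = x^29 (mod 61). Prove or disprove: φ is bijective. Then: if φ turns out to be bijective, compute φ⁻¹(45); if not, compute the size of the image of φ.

19

Since 61 is prime, the nonzero elements of ℤ_{61} form a cyclic group of order 60.
As gcd(29, 60) = 1, raising to the 29th power is a bijection on this group: if u^29 ≡ v^29 then (uv^{−1})^29 = 1, and the only element of order dividing gcd(29, 60) = 1 is 1, so u = v.
With φ(0) = 0 this makes φ injective on all of ℤ_{61}, hence bijective (finite equal-size domain and codomain). In particular φ is bijective.
Since φ is bijective, we find the preimage of 45. The inverse of x ↦ x^29 on (ℤ_{61})^× is x ↦ x^29, because 29·29 = 841 = 14·60 + 1 ≡ 1 (mod 60) and x^{60} = 1 for x ≠ 0 (Fermat). So φ⁻¹(45) = 45^29 mod 61.
Repeated squaring mod 61: 45^1 ≡ 45, 45^2 ≡ 45² = 2025 ≡ 12, 45^4 ≡ 12² = 144 ≡ 22, 45^8 ≡ 22² = 484 ≡ 57, 45^16 ≡ 57² = 3249 ≡ 16. Since 29 = 16 + 8 + 4 + 1, 45^29 ≡ 16·57·22·45: 16·57 = 912 ≡ 58, then 58·22 = 1276 ≡ 56, then 56·45 = 2520 ≡ 19. So 45^29 ≡ 19 (mod 61).
Hence φ⁻¹(45) = 19.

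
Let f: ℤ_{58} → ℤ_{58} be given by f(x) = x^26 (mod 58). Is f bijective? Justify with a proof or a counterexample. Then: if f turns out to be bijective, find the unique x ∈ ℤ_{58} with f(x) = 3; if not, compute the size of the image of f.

f(28): Repeated squaring mod 58: 28^1 ≡ 28, 28^2 ≡ 28² = 784 ≡ 30, 28^4 ≡ 30² = 900 ≡ 30, 28^8 ≡ 30² = 900 ≡ 30, 28^16 ≡ 30² = 900 ≡ 30. Since 26 = 16 + 8 + 2, 28^26 ≡ 30·30·30: 30·30 = 900 ≡ 30, then 30·30 = 900 ≡ 30. So 28^26 ≡ 30 (mod 58).
f(30): Repeated squaring mod 58: 30^1 ≡ 30, 30^2 ≡ 30² = 900 ≡ 30, 30^4 ≡ 30² = 900 ≡ 30, 30^8 ≡ 30² = 900 ≡ 30, 30^16 ≡ 30² = 900 ≡ 30. Since 26 = 16 + 8 + 2, 30^26 ≡ 30·30·30: 30·30 = 900 ≡ 30, then 30·30 = 900 ≡ 30. So 30^26 ≡ 30 (mod 58).
So f(28) = f(30) = 30 while 28 ≠ 30, hence f is not injective, hence not bijective.
Since f is not bijective, we determine |image(f)|. Computing x^26 mod 58 for each x (by repeated squaring, reducing mod 58 at every step), the values f(0), f(1), …, f(57) are: 0, 1, 22, 13, 20, 7, 54, 45, 34, 53, 38, 35, 28, 23, 4, 33, 52, 57, 6, 9, 24, 5, 16, 25, 36, 49, 42, 51, 30, 29, 30, 51, 42, 49, 36, 25, 16, 5, 24, 9, 6, 57, 52, 33, 4, 23, 28, 35, 38, 53, 34, 45, 54, 7, 20, 13, 22, 1.
The distinct values are {0, 1, 4, 5, 6, 7, 9, 13, 16, 20, 22, 23, 24, 25, 28, 29, 30, 33, 34, 35, 36, 38, 42, 45, 49, 51, 52, 53, 54, 57}; there are 30 of them.

30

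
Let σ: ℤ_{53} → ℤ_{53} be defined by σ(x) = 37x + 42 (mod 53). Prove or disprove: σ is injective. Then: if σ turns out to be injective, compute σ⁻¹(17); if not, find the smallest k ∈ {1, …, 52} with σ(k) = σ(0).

Recall that σ is injective if σ(x_1) = σ(x_2) implies x_1 = x_2.
Suppose σ(x_1) = σ(x_2) in ℤ_{53}. Then 37x_1 + 42 ≡ 37x_2 + 42 (mod 53), therefore 37(x_1 − x_2) ≡ 0 (mod 53).
Since gcd(37, 53) = 1, 37 is invertible modulo 53, hence x_1 − x_2 ≡ 0 (mod 53), i.e. x_1 = x_2.
Hence σ is injective.
We now compute 37⁻¹ mod 53 explicitly. Euclid's algorithm: 53 = 1·37 + 16, 37 = 2·16 + 5, 16 = 3·5 + 1; back-substituting gives 1 = 43·37 − 30·53, so 37⁻¹ ≡ 43 (mod 53).
Since σ is injective, we find σ⁻¹(17): we need 37x ≡ 17 − 42 ≡ 28 (mod 53). Using 37⁻¹ = 43: x ≡ 43·28 = 1204 = 22·53 + 38, so x = 38.
Check: σ(38) = 37·38 + 42 = 1448 = 27·53 + 17 ≡ 17 (mod 53).

38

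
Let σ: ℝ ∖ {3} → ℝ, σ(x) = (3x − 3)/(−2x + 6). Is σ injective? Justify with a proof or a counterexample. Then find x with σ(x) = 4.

27/11

Suppose σ(a) = σ(b). Cross-multiplying: (3a − 3)(−2b + 6) = (3b − 3)(−2a + 6).
Expanding both sides and cancelling the symmetric terms leaves 12·(a − b) = 0. Since 12 ≠ 0, a = b. Thus σ is injective.
Solving σ(x) = 4: cross-multiplying gives 3x − 3 = 4(−2x + 6), which rearranges to 11x = 27, so x = 27/11.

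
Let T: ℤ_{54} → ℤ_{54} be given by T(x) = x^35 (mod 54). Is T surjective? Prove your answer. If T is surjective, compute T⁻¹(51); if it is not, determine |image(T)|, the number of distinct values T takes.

T(0) = 0^35 = 0.
T(6): Repeated squaring mod 54: 6^1 ≡ 6, 6^2 ≡ 6² = 36, 6^4 ≡ 36² = 1296 ≡ 0, 6^8 ≡ 0² = 0, 6^16 ≡ 0² = 0, 6^32 ≡ 0² = 0. Since 35 = 32 + 2 + 1, 6^35 ≡ 0·36·6: 0·36 = 0, then 0·6 = 0. So 6^35 ≡ 0 (mod 54).
So T(0) = T(6) = 0 while 0 ≠ 6, therefore T is not injective.
A non-injective map from the 54-element set ℤ_{54} to itself takes at most 53 distinct values, so it cannot be surjective. So T is not surjective.
Since T is not surjective, we determine |image(T)|. Computing x^35 mod 54 for each x (by repeated squaring, reducing mod 54 at every step), the values T(0), T(1), …, T(53) are: 0, 1, 14, 27, 34, 11, 0, 31, 44, 27, 46, 5, 0, 25, 2, 27, 22, 35, 0, 37, 50, 27, 16, 47, 0, 13, 26, 27, 28, 41, 0, 7, 38, 27, 4, 17, 0, 19, 32, 27, 52, 29, 0, 49, 8, 27, 10, 23, 0, 43, 20, 27, 40, 53.
The distinct values are {0, 1, 2, 4, 5, 7, 8, 10, 11, 13, 14, 16, 17, 19, 20, 22, 23, 25, 26, 27, 28, 29, 31, 32, 34, 35, 37, 38, 40, 41, 43, 44, 46, 47, 49, 50, 52, 53}; there are 38 of them.

38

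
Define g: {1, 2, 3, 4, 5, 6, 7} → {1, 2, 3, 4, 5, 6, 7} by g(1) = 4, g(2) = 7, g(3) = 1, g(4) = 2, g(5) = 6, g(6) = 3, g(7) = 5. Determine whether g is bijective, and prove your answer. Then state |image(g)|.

The values 4, 7, 1, 2, 6, 3, 5 are a permutation of {1, 2, 3, 4, 5, 6, 7}: each element appears exactly once.
So g is injective and surjective, hence bijective.
The image of g is {1, 2, 3, 4, 5, 6, 7}, which has 7 elements.

7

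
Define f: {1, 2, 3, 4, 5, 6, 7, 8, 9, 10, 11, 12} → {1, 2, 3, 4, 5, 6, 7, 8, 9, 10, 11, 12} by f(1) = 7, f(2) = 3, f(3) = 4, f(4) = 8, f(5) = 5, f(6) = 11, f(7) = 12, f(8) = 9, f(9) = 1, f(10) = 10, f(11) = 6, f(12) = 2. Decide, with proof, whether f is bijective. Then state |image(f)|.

The values 7, 3, 4, 8, 5, 11, 12, 9, 1, 10, 6, 2 are a permutation of {1, 2, 3, 4, 5, 6, 7, 8, 9, 10, 11, 12}: each element appears exactly once.
So f is injective and surjective, hence bijective.
The image of f is {1, 2, 3, 4, 5, 6, 7, 8, 9, 10, 11, 12}, which has 12 elements.

12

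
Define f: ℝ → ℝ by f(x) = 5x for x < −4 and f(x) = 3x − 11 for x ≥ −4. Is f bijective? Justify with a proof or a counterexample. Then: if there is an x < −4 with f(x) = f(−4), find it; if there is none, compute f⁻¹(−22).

Both pieces are strictly increasing (slopes 5 and 3), so each is injective on its own interval.
The left piece maps (−∞, −4) onto (−∞, −20); the right piece maps [−4, ∞) onto [−23, ∞).
These images overlap. In particular f(−4) = −23 (right piece), and solving 5x = −23 on the left piece gives x = −23/5 < −4.
So f(−23/5) = f(−4) with −23/5 ≠ −4, and f is not injective, hence not bijective. This x = −23/5 is the requested value below −4.

-23/5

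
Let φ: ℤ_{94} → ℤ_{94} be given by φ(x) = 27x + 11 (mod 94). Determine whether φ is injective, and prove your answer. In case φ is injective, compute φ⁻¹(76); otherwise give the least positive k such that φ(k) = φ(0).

79

Suppose φ(a) = φ(b) in ℤ_{94}. Then 27a + 11 ≡ 27b + 11 (mod 94), thus 27(a − b) ≡ 0 (mod 94).
Since gcd(27, 94) = 1, 27 is invertible modulo 94, thus a − b ≡ 0 (mod 94), i.e. a = b.
So φ is injective.
We now compute 27⁻¹ mod 94 explicitly. Euclid's algorithm: 94 = 3·27 + 13, 27 = 2·13 + 1; back-substituting gives 1 = 7·27 − 2·94, so 27⁻¹ ≡ 7 (mod 94).
Since φ is injective, we find φ⁻¹(76): we need 27x ≡ 76 − 11 ≡ 65 (mod 94). Using 27⁻¹ = 7: x ≡ 7·65 = 455 = 4·94 + 79, so x = 79.
Check: φ(79) = 27·79 + 11 = 2144 = 22·94 + 76 ≡ 76 (mod 94).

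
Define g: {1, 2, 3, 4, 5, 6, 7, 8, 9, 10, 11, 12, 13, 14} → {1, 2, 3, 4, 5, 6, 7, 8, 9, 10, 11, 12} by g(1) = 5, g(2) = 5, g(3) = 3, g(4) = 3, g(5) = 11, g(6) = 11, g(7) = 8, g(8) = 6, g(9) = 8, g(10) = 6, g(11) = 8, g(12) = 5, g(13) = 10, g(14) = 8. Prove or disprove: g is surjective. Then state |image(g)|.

6

No element maps to 1, so g is not surjective.
The image of g is {3, 5, 6, 8, 10, 11}, which has 6 elements.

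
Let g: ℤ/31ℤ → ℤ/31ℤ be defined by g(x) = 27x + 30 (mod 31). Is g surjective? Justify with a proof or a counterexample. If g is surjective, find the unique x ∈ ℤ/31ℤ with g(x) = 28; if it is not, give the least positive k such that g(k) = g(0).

Since gcd(27, 31) = 1, 27 is invertible modulo 31. Euclid's algorithm: 31 = 1·27 + 4, 27 = 6·4 + 3, 4 = 1·3 + 1; back-substituting gives 1 = 23·27 − 20·31, so 27⁻¹ ≡ 23 (mod 31).
For any y ∈ ℤ/31ℤ, x = 23(y − 30) mod 31 satisfies g(x) = 27·23(y − 30) + 30 ≡ y (since 27·23 ≡ 1 mod 31). So every y has a preimage.
Therefore g is surjective.
Since g is surjective, we compute g⁻¹(28): solve 27x + 30 ≡ 28 (mod 31), i.e. 27x ≡ 29 (mod 31).
Multiplying by 27⁻¹ = 23 gives x ≡ 23·29 = 667 = 21·31 + 16 ≡ 16 (mod 31).
Check: g(16) = 27·16 + 30 = 462 = 14·31 + 28 ≡ 28 (mod 31).

16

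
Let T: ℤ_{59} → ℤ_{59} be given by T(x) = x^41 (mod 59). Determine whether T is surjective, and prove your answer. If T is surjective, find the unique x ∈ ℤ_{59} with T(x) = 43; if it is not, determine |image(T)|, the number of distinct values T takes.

Since 59 is prime, the nonzero elements of ℤ_{59} form a cyclic group of order 58.
As gcd(41, 58) = 1, raising to the 41st power is a bijection on this group: if s^41 ≡ t^41 then (st^{−1})^41 = 1, and the only element of order dividing gcd(41, 58) = 1 is 1, so s = t.
With T(0) = 0 this makes T injective on all of ℤ_{59}, hence bijective (finite equal-size domain and codomain). In particular T is surjective.
Since T is surjective, we find the preimage of 43. The inverse of x ↦ x^41 on (ℤ_{59})^× is x ↦ x^17, because 41·17 = 697 = 12·58 + 1 ≡ 1 (mod 58) and x^{58} = 1 for x ≠ 0 (Fermat). So T⁻¹(43) = 43^17 mod 59.
Repeated squaring mod 59: 43^1 ≡ 43, 43^2 ≡ 43² = 1849 ≡ 20, 43^4 ≡ 20² = 400 ≡ 46, 43^8 ≡ 46² = 2116 ≡ 51, 43^16 ≡ 51² = 2601 ≡ 5. Since 17 = 16 + 1, 43^17 ≡ 5·43: 5·43 = 215 ≡ 38. So 43^17 ≡ 38 (mod 59).
Hence T⁻¹(43) = 38.

38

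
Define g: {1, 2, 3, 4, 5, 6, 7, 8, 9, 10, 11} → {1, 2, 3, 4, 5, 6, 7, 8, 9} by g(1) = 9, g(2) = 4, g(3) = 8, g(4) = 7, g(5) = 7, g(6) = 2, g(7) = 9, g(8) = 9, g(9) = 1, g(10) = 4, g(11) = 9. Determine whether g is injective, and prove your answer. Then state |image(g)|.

6

g(4) = 7 = g(5) with 4 ≠ 5, so g is not injective.
The image of g is {1, 2, 4, 7, 8, 9}, which has 6 elements.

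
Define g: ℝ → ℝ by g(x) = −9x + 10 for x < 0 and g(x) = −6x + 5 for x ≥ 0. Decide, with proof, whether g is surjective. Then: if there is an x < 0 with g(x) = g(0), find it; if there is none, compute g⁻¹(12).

Both pieces are strictly decreasing (slopes −9 and −6), so each is injective on its own interval.
The left piece maps (−∞, 0) onto (10, ∞); the right piece maps [0, ∞) onto (−∞, 5].
The union (10, ∞) ∪ (−∞, 5] omits the interval between 10 and 5; in particular 10 has no preimage. So g is not surjective.
Because the two images are disjoint, no x < 0 has g(x) = g(0), so we compute g⁻¹(12): 12 lies in (10, ∞), so solve −9x + 10 = 12: x = (12 − 10)/(−9) = −2/9.

-2/9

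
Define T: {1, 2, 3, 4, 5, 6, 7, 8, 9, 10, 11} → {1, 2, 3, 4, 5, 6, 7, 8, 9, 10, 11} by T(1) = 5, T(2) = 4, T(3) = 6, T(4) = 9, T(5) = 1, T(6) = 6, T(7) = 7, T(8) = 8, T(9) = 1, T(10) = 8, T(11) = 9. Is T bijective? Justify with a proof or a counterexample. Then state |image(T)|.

7

T(3) = 6 = T(6) with 3 ≠ 6, so T is not injective, hence not bijective.
The image of T is {1, 4, 5, 6, 7, 8, 9}, which has 7 elements.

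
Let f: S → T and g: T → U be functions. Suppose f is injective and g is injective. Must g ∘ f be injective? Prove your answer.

injective

Suppose (g ∘ f)(s) = (g ∘ f)(t), i.e. g(f(s)) = g(f(t)).
Since g is injective, f(s) = f(t). Since f is injective, s = t. Thus g ∘ f is injective.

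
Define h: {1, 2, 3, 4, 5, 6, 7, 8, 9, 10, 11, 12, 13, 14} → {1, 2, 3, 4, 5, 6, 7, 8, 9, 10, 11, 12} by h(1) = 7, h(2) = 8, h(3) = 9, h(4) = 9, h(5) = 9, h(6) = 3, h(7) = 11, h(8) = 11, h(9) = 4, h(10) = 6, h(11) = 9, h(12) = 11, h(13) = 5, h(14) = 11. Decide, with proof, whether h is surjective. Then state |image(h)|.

No element maps to 1, so h is not surjective.
The image of h is {3, 4, 5, 6, 7, 8, 9, 11}, which has 8 elements.

8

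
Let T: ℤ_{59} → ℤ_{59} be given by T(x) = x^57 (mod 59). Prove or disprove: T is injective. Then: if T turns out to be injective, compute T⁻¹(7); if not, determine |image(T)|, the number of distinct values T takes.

Since 59 is prime, the nonzero elements of ℤ_{59} form a cyclic group of order 58.
As gcd(57, 58) = 1, raising to the 57th power is a bijection on this group: if a^57 ≡ b^57 then (ab^{−1})^57 = 1, and the only element of order dividing gcd(57, 58) = 1 is 1, so a = b.
With T(0) = 0 this makes T injective on all of ℤ_{59}, hence bijective (finite equal-size domain and codomain). In particular T is injective.
Since T is injective, we find the preimage of 7. The inverse of x ↦ x^57 on (ℤ_{59})^× is x ↦ x^57, because 57·57 = 3249 = 56·58 + 1 ≡ 1 (mod 58) and x^{58} = 1 for x ≠ 0 (Fermat). So T⁻¹(7) = 7^57 mod 59.
Repeated squaring mod 59: 7^1 ≡ 7, 7^2 ≡ 7² = 49, 7^4 ≡ 49² = 2401 ≡ 41, 7^8 ≡ 41² = 1681 ≡ 29, 7^16 ≡ 29² = 841 ≡ 15, 7^32 ≡ 15² = 225 ≡ 48. Since 57 = 32 + 16 + 8 + 1, 7^57 ≡ 48·15·29·7: 48·15 = 720 ≡ 12, then 12·29 = 348 ≡ 53, then 53·7 = 371 ≡ 17. So 7^57 ≡ 17 (mod 59).
Hence T⁻¹(7) = 17.

17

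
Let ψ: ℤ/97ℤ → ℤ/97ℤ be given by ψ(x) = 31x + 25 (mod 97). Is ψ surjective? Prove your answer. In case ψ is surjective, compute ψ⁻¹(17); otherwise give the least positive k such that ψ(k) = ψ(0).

6

Recall that ψ is surjective if every y in the codomain equals ψ(x) for some x in the domain.
Since gcd(31, 97) = 1, 31 is invertible modulo 97. Euclid's algorithm: 97 = 3·31 + 4, 31 = 7·4 + 3, 4 = 1·3 + 1; back-substituting gives 1 = 72·31 − 23·97, so 31⁻¹ ≡ 72 (mod 97).
For any y ∈ ℤ/97ℤ, x = 72(y − 25) mod 97 satisfies ψ(x) = 31·72(y − 25) + 25 ≡ y (since 31·72 ≡ 1 mod 97). So every y has a preimage.
So ψ is surjective.
Since ψ is surjective, we find ψ⁻¹(17): we need 31x ≡ 17 − 25 ≡ 89 (mod 97). Using 31⁻¹ = 72: x ≡ 72·89 = 6408 = 66·97 + 6, so x = 6.
Check: ψ(6) = 31·6 + 25 = 211 = 2·97 + 17 ≡ 17 (mod 97).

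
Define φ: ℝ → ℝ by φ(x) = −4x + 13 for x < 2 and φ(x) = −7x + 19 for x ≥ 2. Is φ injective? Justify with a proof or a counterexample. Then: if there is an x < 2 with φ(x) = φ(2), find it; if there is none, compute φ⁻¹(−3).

22/7

Both pieces are strictly decreasing (slopes −4 and −7), so each is injective on its own interval.
The left piece maps (−∞, 2) onto (5, ∞); the right piece maps [2, ∞) onto (−∞, 5].
These images are disjoint, so no value is attained by both pieces. So φ is injective.
Because the two images are disjoint, no x < 2 has φ(x) = φ(2), so we compute φ⁻¹(−3): −3 lies in (−∞, 5], so solve −7x + 19 = −3: x = (−3 − 19)/(−7) = 22/7.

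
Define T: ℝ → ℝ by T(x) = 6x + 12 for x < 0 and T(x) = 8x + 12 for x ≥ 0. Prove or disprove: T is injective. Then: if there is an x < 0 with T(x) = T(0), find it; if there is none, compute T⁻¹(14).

1/4

Both pieces are strictly increasing (slopes 6 and 8), so each is injective on its own interval.
The left piece maps (−∞, 0) onto (−∞, 12); the right piece maps [0, ∞) onto [12, ∞).
These images are disjoint, so no value is attained by both pieces. So T is injective.
Because the two images are disjoint, no x < 0 has T(x) = T(0), so we compute T⁻¹(14): 14 lies in [12, ∞), so solve 8x + 12 = 14: x = (14 − 12)/8 = 1/4.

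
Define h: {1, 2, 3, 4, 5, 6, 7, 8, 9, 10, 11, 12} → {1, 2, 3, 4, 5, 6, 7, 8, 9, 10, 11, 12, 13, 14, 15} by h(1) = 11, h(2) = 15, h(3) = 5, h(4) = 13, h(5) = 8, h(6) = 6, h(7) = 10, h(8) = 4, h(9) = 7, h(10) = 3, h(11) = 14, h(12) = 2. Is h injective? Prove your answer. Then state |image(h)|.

The values h(1), …, h(12) are 11, 15, 5, 13, 8, 6, 10, 4, 7, 3, 14, 2 — all distinct.
So h(s) = h(t) only when s = t, and h is injective.
The image of h is {2, 3, 4, 5, 6, 7, 8, 10, 11, 13, 14, 15}, which has 12 elements.

12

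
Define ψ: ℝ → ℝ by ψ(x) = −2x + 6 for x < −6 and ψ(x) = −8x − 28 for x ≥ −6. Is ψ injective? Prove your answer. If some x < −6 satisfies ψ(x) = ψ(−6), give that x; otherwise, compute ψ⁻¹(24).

Both pieces are strictly decreasing (slopes −2 and −8), so each is injective on its own interval.
The left piece maps (−∞, −6) onto (18, ∞); the right piece maps [−6, ∞) onto (−∞, 20].
These images overlap. In particular ψ(−6) = 20 (right piece), and solving −2x + 6 = 20 on the left piece gives x = −7 < −6.
So ψ(−7) = ψ(−6) with −7 ≠ −6, and ψ is not injective. This x = −7 is the requested value below −6.

-7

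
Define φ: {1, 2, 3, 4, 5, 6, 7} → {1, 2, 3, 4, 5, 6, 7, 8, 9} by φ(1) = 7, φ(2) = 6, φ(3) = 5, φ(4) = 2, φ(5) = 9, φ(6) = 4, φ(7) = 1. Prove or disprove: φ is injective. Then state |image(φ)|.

The values φ(1), …, φ(7) are 7, 6, 5, 2, 9, 4, 1 — all distinct.
So φ(a) = φ(b) only when a = b, and φ is injective.
The image of φ is {1, 2, 4, 5, 6, 7, 9}, which has 7 elements.

7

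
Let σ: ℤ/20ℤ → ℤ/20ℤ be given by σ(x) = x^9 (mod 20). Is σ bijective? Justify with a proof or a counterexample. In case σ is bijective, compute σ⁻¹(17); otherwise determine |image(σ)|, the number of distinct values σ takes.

15

σ(0) = 0^9 = 0.
σ(10): Repeated squaring mod 20: 10^1 ≡ 10, 10^2 ≡ 10² = 100 ≡ 0, 10^4 ≡ 0² = 0, 10^8 ≡ 0² = 0. Since 9 = 8 + 1, 10^9 ≡ 0·10: 0·10 = 0. So 10^9 ≡ 0 (mod 20).
So σ(0) = σ(10) = 0 while 0 ≠ 10, hence σ is not injective, hence not bijective.
Since σ is not bijective, we determine |image(σ)|. Computing x^9 mod 20 for each x (by repeated squaring, reducing mod 20 at every step), the values σ(0), σ(1), …, σ(19) are: 0, 1, 12, 3, 4, 5, 16, 7, 8, 9, 0, 11, 12, 13, 4, 15, 16, 17, 8, 19.
The distinct values are {0, 1, 3, 4, 5, 7, 8, 9, 11, 12, 13, 15, 16, 17, 19}; there are 15 of them.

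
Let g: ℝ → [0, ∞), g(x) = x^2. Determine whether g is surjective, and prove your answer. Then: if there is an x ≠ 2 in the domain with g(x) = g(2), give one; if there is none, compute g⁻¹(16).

For any y ∈ [0, ∞), x = y^{1/2} ∈ ℝ satisfies x^2 = y, so g is surjective.
For the follow-up, such an x exists: taking x = −2 ∈ ℝ gives g(−2) = 4 = g(2) with −2 ≠ 2.

-2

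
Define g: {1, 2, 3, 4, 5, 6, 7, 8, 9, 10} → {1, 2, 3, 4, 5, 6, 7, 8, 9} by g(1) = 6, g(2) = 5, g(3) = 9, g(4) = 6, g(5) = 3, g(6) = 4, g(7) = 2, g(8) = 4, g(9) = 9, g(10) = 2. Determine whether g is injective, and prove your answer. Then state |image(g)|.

g(1) = 6 = g(4) with 1 ≠ 4, so g is not injective.
The image of g is {2, 3, 4, 5, 6, 9}, which has 6 elements.

6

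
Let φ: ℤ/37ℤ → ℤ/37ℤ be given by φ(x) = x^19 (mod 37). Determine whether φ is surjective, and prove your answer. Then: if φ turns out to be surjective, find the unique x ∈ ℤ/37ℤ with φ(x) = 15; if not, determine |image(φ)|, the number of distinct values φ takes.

Since 37 is prime, the nonzero elements of ℤ/37ℤ form a cyclic group of order 36.
As gcd(19, 36) = 1, raising to the 19th power is a bijection on this group: if u^19 ≡ v^19 then (uv^{−1})^19 = 1, and the only element of order dividing gcd(19, 36) = 1 is 1, so u = v.
With φ(0) = 0 this makes φ injective on all of ℤ/37ℤ, hence bijective (finite equal-size domain and codomain). In particular φ is surjective.
Since φ is surjective, we find the preimage of 15. The inverse of x ↦ x^19 on (ℤ/37ℤ)^× is x ↦ x^19, because 19·19 = 361 = 10·36 + 1 ≡ 1 (mod 36) and x^{36} = 1 for x ≠ 0 (Fermat). So φ⁻¹(15) = 15^19 mod 37.
Repeated squaring mod 37: 15^1 ≡ 15, 15^2 ≡ 15² = 225 ≡ 3, 15^4 ≡ 3² = 9, 15^8 ≡ 9² = 81 ≡ 7, 15^16 ≡ 7² = 49 ≡ 12. Since 19 = 16 + 2 + 1, 15^19 ≡ 12·3·15: 12·3 = 36, then 36·15 = 540 ≡ 22. So 15^19 ≡ 22 (mod 37).
Hence φ⁻¹(15) = 22.

22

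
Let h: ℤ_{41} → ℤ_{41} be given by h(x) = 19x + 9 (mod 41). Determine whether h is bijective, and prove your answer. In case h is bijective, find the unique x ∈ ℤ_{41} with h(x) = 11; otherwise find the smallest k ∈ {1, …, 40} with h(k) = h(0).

Suppose h(x_1) = h(x_2) in ℤ_{41}. Then 19x_1 + 9 ≡ 19x_2 + 9 (mod 41), hence 19(x_1 − x_2) ≡ 0 (mod 41).
Since gcd(19, 41) = 1, 19 is invertible modulo 41, so x_1 − x_2 ≡ 0 (mod 41), i.e. x_1 = x_2.
We now compute 19⁻¹ mod 41 explicitly. Euclid's algorithm: 41 = 2·19 + 3, 19 = 6·3 + 1; back-substituting gives 1 = 13·19 − 6·41, so 19⁻¹ ≡ 13 (mod 41).
For any y ∈ ℤ_{41}, x = 13(y − 9) mod 41 satisfies h(x) = 19·13(y − 9) + 9 ≡ y (since 19·13 ≡ 1 mod 41). So every y has a preimage.
So h is bijective.
Since h is bijective, we compute h⁻¹(11): solve 19x + 9 ≡ 11 (mod 41), i.e. 19x ≡ 2 (mod 41).
Multiplying by 19⁻¹ = 13 gives x ≡ 13·2 = 26 ≡ 26 (mod 41).
Check: h(26) = 19·26 + 9 = 503 = 12·41 + 11 ≡ 11 (mod 41).

26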